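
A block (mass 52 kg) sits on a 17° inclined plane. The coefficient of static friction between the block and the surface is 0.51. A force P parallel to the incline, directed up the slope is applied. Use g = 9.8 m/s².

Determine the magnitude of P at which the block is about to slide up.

At impending motion up the slope, friction acts down-slope at its limit: f = μ_s N.
P is parallel to the surface, so N = m g cos θ = 487 N.
Along the incline: P = m g sin θ + μ_s N = 149 + 0.51×487 = 398 N.

P ≈ 398 N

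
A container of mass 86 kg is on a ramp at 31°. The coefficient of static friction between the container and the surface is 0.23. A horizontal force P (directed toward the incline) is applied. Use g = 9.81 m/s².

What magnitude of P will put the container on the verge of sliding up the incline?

At impending motion up the slope, friction acts down-slope at its limit: f = μ_s N.
Perpendicular to the incline: N = m g cos θ + P sin θ.
Along the incline: P cos θ = m g sin θ + μ_s N = m g sin θ + μ_s (m g cos θ + P sin θ).
Solving, P (cos θ − μ_s sin θ) = m g (sin θ + μ_s cos θ), so P = 86×9.81×(sin 31° + 0.23 cos 31°)/(cos 31° − 0.23 sin 31°) = 844×0.7122/0.7387 = 813 N.

P ≈ 813 N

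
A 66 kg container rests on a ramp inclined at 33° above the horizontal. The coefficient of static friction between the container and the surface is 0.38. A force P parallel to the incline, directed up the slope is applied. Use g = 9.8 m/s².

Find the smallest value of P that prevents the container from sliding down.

P_min ≈ 146 N

The container tends to slide down (tan θ > μ_s), so at the point of impending slip friction acts up-slope at its limit: f = μ_s N.
P is parallel to the surface, so N = m g cos θ = 542 N.
Along the incline: P + μ_s N = m g sin θ, so P = 352 − 0.38×542 = 146 N.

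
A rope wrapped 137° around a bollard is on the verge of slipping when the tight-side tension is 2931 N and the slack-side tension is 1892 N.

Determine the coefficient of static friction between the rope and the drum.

μ ≈ 0.183

T₂/T₁ = e^{μβ} → μ = ln(T₂/T₁)/β.
β = 137° = 2.391 rad.
μ = ln(2931/1892)/2.391 = ln(1.549)/2.391 = 0.183.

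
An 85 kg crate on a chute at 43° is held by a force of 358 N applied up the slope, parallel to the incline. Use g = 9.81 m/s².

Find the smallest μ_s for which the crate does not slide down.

μ_s,min ≈ 0.345

N = m g cos θ = 609.8 N.
Friction must make up the shortfall along the incline: f = m g sin θ − P = 568.7 − 358 = 210.7 N.
At the threshold f = μ_s N, so μ_s,min = 210.7/609.8 = 0.345.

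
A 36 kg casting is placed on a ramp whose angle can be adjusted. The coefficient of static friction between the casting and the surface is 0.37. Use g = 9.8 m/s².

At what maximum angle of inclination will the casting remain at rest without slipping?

θ_max ≈ 20.3°

At the slip threshold, m g sin θ = μ_s · m g cos θ, so tan θ = μ_s.
θ_max = arctan(0.37) = 20.3°.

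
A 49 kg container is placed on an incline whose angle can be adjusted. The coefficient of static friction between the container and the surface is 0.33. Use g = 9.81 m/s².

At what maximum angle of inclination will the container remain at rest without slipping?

At the slip threshold, m g sin θ = μ_s · m g cos θ, so tan θ = μ_s.
θ_max = arctan(0.33) = 18.3°.

θ_max ≈ 18.3°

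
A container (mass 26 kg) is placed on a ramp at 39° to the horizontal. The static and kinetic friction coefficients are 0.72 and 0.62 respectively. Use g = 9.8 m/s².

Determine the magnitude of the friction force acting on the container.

The normal reaction is N = m g cos θ = 198 N.
For equilibrium along the incline, friction must balance the weight component: f = m g sin θ = 160.4 N up the slope.
Static friction can supply at most μ_s N = 142.6 N.
|160.4| exceeds 142.6 N, so the container slips down-slope; friction is kinetic, f = μ_k N = 0.62×198 = 123 N.

f ≈ 123 N (up the incline)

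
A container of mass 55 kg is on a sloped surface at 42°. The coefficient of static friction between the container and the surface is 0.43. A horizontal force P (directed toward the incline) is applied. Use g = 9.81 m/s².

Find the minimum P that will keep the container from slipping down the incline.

The container tends to slide down (tan θ > μ_s), so at the point of impending slip friction acts up-slope at its limit: f = μ_s N.
Perpendicular to the incline: N = m g cos θ + P sin θ.
Along the incline: P cos θ + μ_s N = m g sin θ, i.e. P cos θ + μ_s (m g cos θ + P sin θ) = m g sin θ.
Solving, P (cos θ + μ_s sin θ) = m g (sin θ − μ_s cos θ), so P = 540×0.3496/1.031 = 183 N.

P_min ≈ 183 N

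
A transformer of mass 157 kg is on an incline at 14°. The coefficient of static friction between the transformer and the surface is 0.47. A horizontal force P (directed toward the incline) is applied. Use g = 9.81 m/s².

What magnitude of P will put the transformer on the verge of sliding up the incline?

At impending motion up the slope, friction acts down-slope at its limit: f = μ_s N.
Perpendicular to the incline: N = m g cos θ + P sin θ.
Along the incline: P cos θ = m g sin θ + μ_s N = m g sin θ + μ_s (m g cos θ + P sin θ).
Solving, P (cos θ − μ_s sin θ) = m g (sin θ + μ_s cos θ), so P = 157×9.81×(sin 14° + 0.47 cos 14°)/(cos 14° − 0.47 sin 14°) = 1540×0.698/0.8566 = 1250 N.

P ≈ 1250 N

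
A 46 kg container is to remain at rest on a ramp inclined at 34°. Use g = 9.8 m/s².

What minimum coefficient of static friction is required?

At the slip threshold m g sin θ = μ_s m g cos θ, so μ_s,min = tan θ.
μ_s,min = tan 34° = 0.675.

μ_s,min ≈ 0.675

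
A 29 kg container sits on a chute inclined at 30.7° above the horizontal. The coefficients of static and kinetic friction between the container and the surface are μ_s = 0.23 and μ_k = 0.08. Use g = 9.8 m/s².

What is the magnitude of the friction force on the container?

The normal reaction is N = m g cos θ = 244.4 N.
For equilibrium along the incline, friction must balance the weight component: f = m g sin θ = 145.1 N up the slope.
Maximum static friction available: μ_s N = 0.23 × 244.4 = 56.21 N.
|145.1| exceeds 56.21 N, so the container slips down-slope; friction is kinetic, f = μ_k N = 0.08×244.4 = 19.5 N.

f ≈ 19.5 N (up the incline)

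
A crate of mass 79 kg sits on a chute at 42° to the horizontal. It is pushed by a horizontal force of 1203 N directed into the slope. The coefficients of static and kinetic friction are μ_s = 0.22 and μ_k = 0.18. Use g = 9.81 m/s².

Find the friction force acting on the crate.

f ≈ 249 N (down the incline)

The horizontal push has a component P sin θ into the surface, so N = m g cos θ + P sin θ = 575.9 + 805 = 1381 N.
Along the incline, the net driving force (taking up-slope positive) is P cos θ − m g sin θ = 894 − 518.6 = 375.4 N, so equilibrium requires friction f = -375.4 N (down-slope).
Maximum static friction: μ_s N = 0.22 × 1381 = 303.8 N.
|f_req| = 375.4 > 303.8 N → the crate slides up the incline; f = μ_k N = 0.18 × 1381 = 249 N.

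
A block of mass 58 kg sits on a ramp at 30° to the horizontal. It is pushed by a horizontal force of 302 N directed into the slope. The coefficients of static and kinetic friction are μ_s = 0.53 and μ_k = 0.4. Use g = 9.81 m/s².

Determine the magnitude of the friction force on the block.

Normal direction: N = m g cos θ + P sin θ = 643.8 N.
Along the incline, the net driving force (taking up-slope positive) is P cos θ − m g sin θ = 261.5 − 284.5 = -22.95 N, so equilibrium requires friction f = 22.95 N (up-slope).
The limit of static friction is μ_s N = 341.2 N.
|f_req| = 22.95 ≤ 341.2 N → the block is in equilibrium; friction equals the required value.

f ≈ 23 N (up the incline)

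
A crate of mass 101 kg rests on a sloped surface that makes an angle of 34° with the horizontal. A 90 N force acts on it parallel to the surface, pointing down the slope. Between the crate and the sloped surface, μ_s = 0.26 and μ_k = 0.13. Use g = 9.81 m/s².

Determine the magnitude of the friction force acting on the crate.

Normal force: N = m g cos θ = 101 × 9.81 × cos 34° = 821.4 N.
For equilibrium along the incline the friction force must supply f = m g sin θ + P = 554.1 + 90 = 644.1 N (positive meaning up-slope).
Maximum static friction available: μ_s N = 0.26 × 821.4 = 213.6 N.
Since |644.1| > 213.6 N, static friction cannot hold it; the crate slides down the incline and kinetic friction applies: f = μ_k N = 0.13 × 821.4 = 107 N.

f ≈ 107 N (up the incline)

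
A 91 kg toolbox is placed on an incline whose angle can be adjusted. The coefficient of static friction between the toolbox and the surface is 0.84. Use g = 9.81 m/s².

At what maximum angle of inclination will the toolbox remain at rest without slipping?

θ_max ≈ 40°

At the slip threshold, m g sin θ = μ_s · m g cos θ, so tan θ = μ_s.
θ_max = arctan(0.84) = 40°.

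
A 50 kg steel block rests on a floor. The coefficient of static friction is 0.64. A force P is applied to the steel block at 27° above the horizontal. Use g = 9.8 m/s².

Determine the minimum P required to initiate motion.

P ≈ 265 N

N = m g − P sin α (the pull lifts the steel block).
At impending slip, P cos α = μ_s N = μ_s (m g − P sin α).
Solving: P (cos α + μ_s sin α) = μ_s m g → P = 0.64×490/(cos 27° + 0.64 sin 27°) = 314/1.182 = 265 N.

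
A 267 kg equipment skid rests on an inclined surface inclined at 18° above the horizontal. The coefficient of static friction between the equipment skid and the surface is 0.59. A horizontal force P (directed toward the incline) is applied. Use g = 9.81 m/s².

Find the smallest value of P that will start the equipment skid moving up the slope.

P ≈ 2960 N

At impending motion up the slope, friction acts down-slope at its limit: f = μ_s N.
Perpendicular to the incline: N = m g cos θ + P sin θ.
Along the incline: P cos θ = m g sin θ + μ_s N = m g sin θ + μ_s (m g cos θ + P sin θ).
Solving, P (cos θ − μ_s sin θ) = m g (sin θ + μ_s cos θ), so P = 267×9.81×(sin 18° + 0.59 cos 18°)/(cos 18° − 0.59 sin 18°) = 2620×0.8701/0.7687 = 2960 N.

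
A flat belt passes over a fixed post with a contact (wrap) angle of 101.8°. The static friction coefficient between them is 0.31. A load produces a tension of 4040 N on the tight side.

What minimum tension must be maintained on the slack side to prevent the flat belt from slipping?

Capstan equation at impending slip: T_tight/T_slack = e^{μβ}.
β = 101.8° = 1.777 rad; e^{μβ} = e^{0.31×1.777} = 1.735.
T_slack = T_tight / e^{μβ} = 4040 / 1.735 = 2330 N.

T_min ≈ 2330 N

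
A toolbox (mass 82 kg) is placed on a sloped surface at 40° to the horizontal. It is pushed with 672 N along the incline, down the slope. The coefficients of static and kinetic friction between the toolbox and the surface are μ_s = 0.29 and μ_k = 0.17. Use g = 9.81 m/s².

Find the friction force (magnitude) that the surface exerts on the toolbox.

The normal reaction is N = m g cos θ = 616.2 N.
Parallel to the incline, ΣF = 0 gives f = m g sin θ + P = 517.1 + 672 = 1189 N (up-slope positive).
The static-friction ceiling is μ_s N = 0.29 × 616.2 = 178.7 N.
Since |1189| > 178.7 N, static friction cannot hold it; the toolbox slides down the incline and kinetic friction applies: f = μ_k N = 0.17 × 616.2 = 105 N.

f ≈ 105 N (up the incline)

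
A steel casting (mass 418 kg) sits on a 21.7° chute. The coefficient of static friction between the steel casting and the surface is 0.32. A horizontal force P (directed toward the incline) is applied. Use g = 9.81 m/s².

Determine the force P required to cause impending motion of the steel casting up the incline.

At impending motion up the slope, friction acts down-slope at its limit: f = μ_s N.
Perpendicular to the incline: N = m g cos θ + P sin θ.
Along the incline: P cos θ = m g sin θ + μ_s N = m g sin θ + μ_s (m g cos θ + P sin θ).
Solving, P (cos θ − μ_s sin θ) = m g (sin θ + μ_s cos θ), so P = 418×9.81×(sin 21.7° + 0.32 cos 21.7°)/(cos 21.7° − 0.32 sin 21.7°) = 4100×0.6671/0.8108 = 3370 N.

P ≈ 3370 N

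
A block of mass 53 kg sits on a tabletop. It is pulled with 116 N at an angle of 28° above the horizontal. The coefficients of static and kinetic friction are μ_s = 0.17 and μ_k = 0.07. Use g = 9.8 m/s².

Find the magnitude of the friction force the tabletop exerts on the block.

f ≈ 32.5 N

The vertical component of P reduces the normal force: N = m g − P sin α = 519.4 − 54.46 = 464.9 N.
The horizontal driving force is P cos α = 102.4 N, so equilibrium needs friction f = 102.4 N.
The static-friction limit is μ_s N = 79.04 N.
The required friction exceeds μ_s N, so the block moves and f = μ_k N = 32.5 N.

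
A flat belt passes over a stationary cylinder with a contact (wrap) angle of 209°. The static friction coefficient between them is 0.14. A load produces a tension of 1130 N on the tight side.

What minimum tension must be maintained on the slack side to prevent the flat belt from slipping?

Capstan equation at impending slip: T_tight/T_slack = e^{μβ}.
β = 209° = 3.648 rad; e^{μβ} = e^{0.14×3.648} = 1.666.
T_slack = T_tight / e^{μβ} = 1130 / 1.666 = 678 N.

T_min ≈ 678 N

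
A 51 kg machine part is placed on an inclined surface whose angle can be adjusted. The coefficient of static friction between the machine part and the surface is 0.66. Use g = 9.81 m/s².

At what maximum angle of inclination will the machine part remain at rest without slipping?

θ_max ≈ 33.4°

At the slip threshold, m g sin θ = μ_s · m g cos θ, so tan θ = μ_s.
θ_max = arctan(0.66) = 33.4°.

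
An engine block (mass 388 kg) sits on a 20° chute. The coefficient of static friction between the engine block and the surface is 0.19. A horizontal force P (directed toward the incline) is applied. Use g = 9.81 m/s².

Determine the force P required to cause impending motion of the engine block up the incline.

At impending motion up the slope, friction acts down-slope at its limit: f = μ_s N.
Perpendicular to the incline: N = m g cos θ + P sin θ.
Along the incline: P cos θ = m g sin θ + μ_s N = m g sin θ + μ_s (m g cos θ + P sin θ).
Solving, P (cos θ − μ_s sin θ) = m g (sin θ + μ_s cos θ), so P = 388×9.81×(sin 20° + 0.19 cos 20°)/(cos 20° − 0.19 sin 20°) = 3810×0.5206/0.8747 = 2270 N.

P ≈ 2270 N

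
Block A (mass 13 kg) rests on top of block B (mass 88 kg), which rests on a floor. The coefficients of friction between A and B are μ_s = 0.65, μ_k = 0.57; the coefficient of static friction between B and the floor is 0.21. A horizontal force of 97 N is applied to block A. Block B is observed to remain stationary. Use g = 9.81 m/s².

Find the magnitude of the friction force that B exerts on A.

Between the blocks, N₁ = m_A g = 127.5 N.
Maximum static friction on A from B: μ_s N₁ = 0.65×127.5 = 82.89 N.
P = 97 N exceeds that limit, so A slips over B and the interface friction becomes kinetic: f₁ = μ_k N₁ = 0.57×127.5 = 72.7 N.
B experiences an equal 72.7 N forward from A (third law). B is in equilibrium, so the floor supplies f₂ = 72.7 N of static friction (limit μ_s(m_A+m_B)g = 208.1 N, not exceeded).

f ≈ 72.7 N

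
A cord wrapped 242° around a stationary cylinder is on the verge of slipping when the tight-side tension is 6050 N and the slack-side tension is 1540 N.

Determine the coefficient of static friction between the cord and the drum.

T₂/T₁ = e^{μβ} → μ = ln(T₂/T₁)/β.
β = 242° = 4.224 rad.
μ = ln(6050/1540)/4.224 = ln(3.929)/4.224 = 0.324.

μ ≈ 0.324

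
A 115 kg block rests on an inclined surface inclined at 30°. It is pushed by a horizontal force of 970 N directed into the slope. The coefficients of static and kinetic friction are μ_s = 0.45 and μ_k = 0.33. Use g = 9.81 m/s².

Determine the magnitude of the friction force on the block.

f ≈ 276 N (down the incline)

Normal direction: N = m g cos θ + P sin θ = 1462 N.
Along the incline, the net driving force (taking up-slope positive) is P cos θ − m g sin θ = 840 − 564.1 = 276 N, so equilibrium requires friction f = -276 N (down-slope).
Maximum static friction: μ_s N = 0.45 × 1462 = 657.9 N.
Since 276 N is within the 657.9 N limit, the block stays put and friction is exactly 276 N.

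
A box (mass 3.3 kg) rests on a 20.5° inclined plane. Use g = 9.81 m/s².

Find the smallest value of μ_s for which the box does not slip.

μ_s,min ≈ 0.374

At the slip threshold m g sin θ = μ_s m g cos θ, so μ_s,min = tan θ.
μ_s,min = tan 20.5° = 0.374.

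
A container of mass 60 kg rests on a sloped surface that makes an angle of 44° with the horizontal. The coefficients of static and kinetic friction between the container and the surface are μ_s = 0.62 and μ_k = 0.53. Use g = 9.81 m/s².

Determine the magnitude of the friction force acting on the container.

f ≈ 224 N (up the incline)

Normal force: N = m g cos θ = 60 × 9.81 × cos 44° = 423.4 N.
For equilibrium along the incline, friction must balance the weight component: f = m g sin θ = 408.9 N up the slope.
The static-friction ceiling is μ_s N = 0.62 × 423.4 = 262.5 N.
Since |408.9| > 262.5 N, static friction cannot hold it; the container slides down the incline and kinetic friction applies: f = μ_k N = 0.53 × 423.4 = 224 N.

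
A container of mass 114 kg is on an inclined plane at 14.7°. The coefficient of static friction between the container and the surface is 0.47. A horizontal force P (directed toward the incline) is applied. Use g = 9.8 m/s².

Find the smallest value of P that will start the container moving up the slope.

P ≈ 933 N

At impending motion up the slope, friction acts down-slope at its limit: f = μ_s N.
Perpendicular to the incline: N = m g cos θ + P sin θ.
Along the incline: P cos θ = m g sin θ + μ_s N = m g sin θ + μ_s (m g cos θ + P sin θ).
Solving, P (cos θ − μ_s sin θ) = m g (sin θ + μ_s cos θ), so P = 114×9.8×(sin 14.7° + 0.47 cos 14.7°)/(cos 14.7° − 0.47 sin 14.7°) = 1120×0.7084/0.848 = 933 N.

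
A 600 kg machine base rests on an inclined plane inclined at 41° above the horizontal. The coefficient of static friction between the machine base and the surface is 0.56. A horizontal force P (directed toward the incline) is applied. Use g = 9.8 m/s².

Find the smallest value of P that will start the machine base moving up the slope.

P ≈ 16400 N

At impending motion up the slope, friction acts down-slope at its limit: f = μ_s N.
Perpendicular to the incline: N = m g cos θ + P sin θ.
Along the incline: P cos θ = m g sin θ + μ_s N = m g sin θ + μ_s (m g cos θ + P sin θ).
Solving, P (cos θ − μ_s sin θ) = m g (sin θ + μ_s cos θ), so P = 600×9.8×(sin 41° + 0.56 cos 41°)/(cos 41° − 0.56 sin 41°) = 5880×1.079/0.3873 = 16400 N.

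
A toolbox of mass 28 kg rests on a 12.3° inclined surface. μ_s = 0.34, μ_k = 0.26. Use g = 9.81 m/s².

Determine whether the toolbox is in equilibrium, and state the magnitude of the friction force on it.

N = m g cos θ = 268 N.
Down-slope weight component: m g sin θ = 58.5 N.
μ_s N = 91.2 N.
58.5 ≤ 91.2 N, so it stays put; friction = 58.5 N.

f ≈ 58.5 N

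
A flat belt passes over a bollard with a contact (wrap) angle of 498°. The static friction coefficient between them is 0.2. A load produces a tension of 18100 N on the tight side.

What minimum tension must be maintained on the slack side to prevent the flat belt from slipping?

Capstan equation at impending slip: T_tight/T_slack = e^{μβ}.
β = 498° = 8.692 rad; e^{μβ} = e^{0.2×8.692} = 5.688.
T_slack = T_tight / e^{μβ} = 18100 / 5.688 = 3180 N.

T_min ≈ 3180 N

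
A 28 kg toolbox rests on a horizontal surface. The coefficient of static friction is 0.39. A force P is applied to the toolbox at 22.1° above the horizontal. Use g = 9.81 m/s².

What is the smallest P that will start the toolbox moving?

P ≈ 99.8 N

N = m g − P sin α (the pull lifts the toolbox).
At impending slip, P cos α = μ_s N = μ_s (m g − P sin α).
Solving: P (cos α + μ_s sin α) = μ_s m g → P = 0.39×275/(cos 22.1° + 0.39 sin 22.1°) = 107/1.073 = 99.8 N.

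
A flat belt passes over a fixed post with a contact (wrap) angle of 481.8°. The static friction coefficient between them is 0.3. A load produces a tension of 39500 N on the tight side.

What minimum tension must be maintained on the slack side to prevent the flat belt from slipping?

T_min ≈ 3170 N

Capstan equation at impending slip: T_tight/T_slack = e^{μβ}.
β = 481.8° = 8.409 rad; e^{μβ} = e^{0.3×8.409} = 12.46.
T_slack = T_tight / e^{μβ} = 39500 / 12.46 = 3170 N.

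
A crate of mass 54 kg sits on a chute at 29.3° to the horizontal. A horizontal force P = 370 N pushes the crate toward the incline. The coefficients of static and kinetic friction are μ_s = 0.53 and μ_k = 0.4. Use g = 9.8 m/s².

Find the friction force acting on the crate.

f ≈ 63.7 N (down the incline)

The horizontal push has a component P sin θ into the surface, so N = m g cos θ + P sin θ = 461.5 + 181.1 = 642.6 N.
Parallel to the incline: P cos θ − m g sin θ = 322.7 − 259 = 63.68 N; the friction needed to balance this is 63.68 N acting down the slope.
Maximum static friction: μ_s N = 0.53 × 642.6 = 340.6 N.
Since 63.68 N is within the 340.6 N limit, the crate stays put and friction is exactly 63.7 N.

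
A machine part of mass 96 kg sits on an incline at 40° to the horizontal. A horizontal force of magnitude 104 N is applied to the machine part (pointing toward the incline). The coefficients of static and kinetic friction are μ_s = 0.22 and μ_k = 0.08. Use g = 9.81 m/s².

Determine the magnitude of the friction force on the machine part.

Normal direction: N = m g cos θ + P sin θ = 788.3 N.
Along the incline, the net driving force (taking up-slope positive) is P cos θ − m g sin θ = 79.67 − 605.4 = -525.7 N, so equilibrium requires friction f = 525.7 N (up-slope).
Maximum static friction: μ_s N = 0.22 × 788.3 = 173.4 N.
|f_req| = 525.7 > 173.4 N → the machine part slides down the incline; f = μ_k N = 0.08 × 788.3 = 63.1 N.

f ≈ 63.1 N (up the incline)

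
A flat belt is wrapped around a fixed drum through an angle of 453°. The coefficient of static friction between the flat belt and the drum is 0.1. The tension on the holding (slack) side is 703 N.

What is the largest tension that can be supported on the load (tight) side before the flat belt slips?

T_max ≈ 1550 N

At impending slip the capstan equation gives T₂/T₁ = e^{μβ} with β in radians.
β = 453° × π/180 = 7.906 rad.
e^{μβ} = e^{0.1×7.906} = 2.205.
T₂ = T₁ · e^{μβ} = 703 × 2.205 = 1550 N.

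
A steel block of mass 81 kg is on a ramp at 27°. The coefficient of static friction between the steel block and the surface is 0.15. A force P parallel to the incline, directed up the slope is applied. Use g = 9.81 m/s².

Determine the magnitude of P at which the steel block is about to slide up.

At impending motion up the slope, friction acts down-slope at its limit: f = μ_s N.
P is parallel to the surface, so N = m g cos θ = 708 N.
Along the incline: P = m g sin θ + μ_s N = 361 + 0.15×708 = 467 N.

P ≈ 467 N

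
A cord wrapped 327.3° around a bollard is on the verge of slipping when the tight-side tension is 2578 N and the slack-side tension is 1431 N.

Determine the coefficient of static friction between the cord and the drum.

μ ≈ 0.103

T₂/T₁ = e^{μβ} → μ = ln(T₂/T₁)/β.
β = 327.3° = 5.712 rad.
μ = ln(2578/1431)/5.712 = ln(1.802)/5.712 = 0.103.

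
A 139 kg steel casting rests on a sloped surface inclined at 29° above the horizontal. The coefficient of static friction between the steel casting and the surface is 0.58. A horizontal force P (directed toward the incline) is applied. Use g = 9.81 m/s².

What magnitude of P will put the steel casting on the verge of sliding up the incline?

At impending motion up the slope, friction acts down-slope at its limit: f = μ_s N.
Perpendicular to the incline: N = m g cos θ + P sin θ.
Along the incline: P cos θ = m g sin θ + μ_s N = m g sin θ + μ_s (m g cos θ + P sin θ).
Solving, P (cos θ − μ_s sin θ) = m g (sin θ + μ_s cos θ), so P = 139×9.81×(sin 29° + 0.58 cos 29°)/(cos 29° − 0.58 sin 29°) = 1360×0.9921/0.5934 = 2280 N.

P ≈ 2280 N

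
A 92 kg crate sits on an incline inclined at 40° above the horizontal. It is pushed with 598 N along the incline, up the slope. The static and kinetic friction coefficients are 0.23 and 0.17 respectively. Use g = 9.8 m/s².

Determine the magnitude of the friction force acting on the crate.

Perpendicular to the surface, N = m g cos θ = 92·9.8·cos 40° = 690.7 N.
The friction needed for equilibrium is m g sin θ − P = 579.5 − 598 = -18.46 N, measured positive up-slope.
The static-friction ceiling is μ_s N = 0.23 × 690.7 = 158.9 N.
Since |-18.46| ≤ 158.9 N, no slip — friction simply equals what equilibrium demands.

f ≈ 18.5 N (down the incline)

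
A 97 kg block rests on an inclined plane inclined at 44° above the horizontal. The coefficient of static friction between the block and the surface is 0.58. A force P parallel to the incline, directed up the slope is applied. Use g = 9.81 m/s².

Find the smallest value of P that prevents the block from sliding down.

P_min ≈ 264 N

The block tends to slide down (tan θ > μ_s), so at the point of impending slip friction acts up-slope at its limit: f = μ_s N.
P is parallel to the surface, so N = m g cos θ = 685 N.
Along the incline: P + μ_s N = m g sin θ, so P = 661 − 0.58×685 = 264 N.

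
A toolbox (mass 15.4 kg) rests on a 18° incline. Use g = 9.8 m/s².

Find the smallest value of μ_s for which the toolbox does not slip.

At the slip threshold m g sin θ = μ_s m g cos θ, so μ_s,min = tan θ.
μ_s,min = tan 18° = 0.325.

μ_s,min ≈ 0.325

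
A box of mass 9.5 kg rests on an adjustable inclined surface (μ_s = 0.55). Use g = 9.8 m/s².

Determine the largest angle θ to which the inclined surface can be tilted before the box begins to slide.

θ_max ≈ 28.8°

At the slip threshold, m g sin θ = μ_s · m g cos θ, so tan θ = μ_s.
θ_max = arctan(0.55) = 28.8°.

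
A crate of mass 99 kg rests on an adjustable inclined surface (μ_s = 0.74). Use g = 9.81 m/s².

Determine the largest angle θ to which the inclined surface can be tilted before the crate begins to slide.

θ_max ≈ 36.5°

At the slip threshold, m g sin θ = μ_s · m g cos θ, so tan θ = μ_s.
θ_max = arctan(0.74) = 36.5°.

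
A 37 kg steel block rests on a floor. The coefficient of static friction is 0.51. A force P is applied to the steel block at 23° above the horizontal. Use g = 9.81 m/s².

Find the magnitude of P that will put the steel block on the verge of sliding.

N = m g − P sin α (the pull lifts the steel block).
At impending slip, P cos α = μ_s N = μ_s (m g − P sin α).
Solving: P (cos α + μ_s sin α) = μ_s m g → P = 0.51×363/(cos 23° + 0.51 sin 23°) = 185/1.12 = 165 N.

P ≈ 165 N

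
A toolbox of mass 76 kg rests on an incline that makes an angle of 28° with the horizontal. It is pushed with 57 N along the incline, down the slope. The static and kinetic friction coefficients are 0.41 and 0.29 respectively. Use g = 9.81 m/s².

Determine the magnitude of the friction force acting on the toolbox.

f ≈ 191 N (up the incline)

The normal reaction is N = m g cos θ = 658.3 N.
For equilibrium along the incline the friction force must supply f = m g sin θ + P = 350 + 57 = 407 N (positive meaning up-slope).
Maximum static friction available: μ_s N = 0.41 × 658.3 = 269.9 N.
|407| exceeds 269.9 N, so the toolbox slips down-slope; friction is kinetic, f = μ_k N = 0.29×658.3 = 191 N.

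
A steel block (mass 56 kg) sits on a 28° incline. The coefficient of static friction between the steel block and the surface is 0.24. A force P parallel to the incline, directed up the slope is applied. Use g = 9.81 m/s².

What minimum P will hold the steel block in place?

The steel block tends to slide down (tan θ > μ_s), so at the point of impending slip friction acts up-slope at its limit: f = μ_s N.
P is parallel to the surface, so N = m g cos θ = 485 N.
Along the incline: P + μ_s N = m g sin θ, so P = 258 − 0.24×485 = 141 N.

P_min ≈ 141 N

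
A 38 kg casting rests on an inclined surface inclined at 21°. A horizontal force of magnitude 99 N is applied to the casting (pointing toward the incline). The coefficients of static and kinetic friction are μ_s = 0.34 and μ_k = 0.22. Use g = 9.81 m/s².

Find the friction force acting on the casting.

f ≈ 41.2 N (up the incline)

Resolve perpendicular to the incline: N = m g cos θ + P sin θ = 38×9.81×cos 21° + 99×sin 21° = 383.5 N.
Along the incline, the net driving force (taking up-slope positive) is P cos θ − m g sin θ = 92.42 − 133.6 = -41.17 N, so equilibrium requires friction f = 41.17 N (up-slope).
The limit of static friction is μ_s N = 130.4 N.
Since 41.17 N is within the 130.4 N limit, the casting stays put and friction is exactly 41.2 N.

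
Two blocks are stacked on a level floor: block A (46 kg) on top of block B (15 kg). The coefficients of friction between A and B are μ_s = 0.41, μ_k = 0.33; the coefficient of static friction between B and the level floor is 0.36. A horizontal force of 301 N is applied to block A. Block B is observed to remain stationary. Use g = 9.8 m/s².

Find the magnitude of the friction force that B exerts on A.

Between the blocks, N₁ = m_A g = 450.8 N.
Maximum static friction on A from B: μ_s N₁ = 0.41×450.8 = 184.8 N.
Since P = 301 N > 184.8 N, A slides on B; the A–B friction is kinetic: f₁ = μ_k N₁ = 0.33×450.8 = 149 N.
By Newton's third law B feels 149 N forward from A. With B stationary, the floor's static friction on B balances it: f₂ = 149 N (well within μ_s(m_A+m_B)g = 215.2 N).

f ≈ 149 N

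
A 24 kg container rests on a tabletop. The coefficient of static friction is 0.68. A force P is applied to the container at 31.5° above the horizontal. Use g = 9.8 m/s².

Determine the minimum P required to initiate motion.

N = m g − P sin α (the pull lifts the container).
At impending slip, P cos α = μ_s N = μ_s (m g − P sin α).
Solving: P (cos α + μ_s sin α) = μ_s m g → P = 0.68×235/(cos 31.5° + 0.68 sin 31.5°) = 160/1.208 = 132 N.

P ≈ 132 N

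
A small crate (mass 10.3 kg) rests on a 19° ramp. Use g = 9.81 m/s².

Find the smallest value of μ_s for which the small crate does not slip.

At the slip threshold m g sin θ = μ_s m g cos θ, so μ_s,min = tan θ.
μ_s,min = tan 19° = 0.344.

μ_s,min ≈ 0.344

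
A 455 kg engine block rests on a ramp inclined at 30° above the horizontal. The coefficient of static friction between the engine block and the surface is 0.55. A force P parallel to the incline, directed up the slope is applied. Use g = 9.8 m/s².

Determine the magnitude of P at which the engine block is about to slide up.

P ≈ 4350 N

At impending motion up the slope, friction acts down-slope at its limit: f = μ_s N.
P is parallel to the surface, so N = m g cos θ = 3860 N.
Along the incline: P = m g sin θ + μ_s N = 2230 + 0.55×3860 = 4350 N.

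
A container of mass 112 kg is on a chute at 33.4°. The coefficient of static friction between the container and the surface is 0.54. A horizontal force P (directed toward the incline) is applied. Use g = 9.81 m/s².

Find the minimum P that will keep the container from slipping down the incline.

The container tends to slide down (tan θ > μ_s), so at the point of impending slip friction acts up-slope at its limit: f = μ_s N.
Perpendicular to the incline: N = m g cos θ + P sin θ.
Along the incline: P cos θ + μ_s N = m g sin θ, i.e. P cos θ + μ_s (m g cos θ + P sin θ) = m g sin θ.
Solving, P (cos θ + μ_s sin θ) = m g (sin θ − μ_s cos θ), so P = 1100×0.09966/1.132 = 96.7 N.

P_min ≈ 96.7 N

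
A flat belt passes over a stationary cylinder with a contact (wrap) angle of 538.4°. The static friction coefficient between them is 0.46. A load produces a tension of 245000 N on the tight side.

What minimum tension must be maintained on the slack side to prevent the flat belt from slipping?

T_min ≈ 3250 N

Capstan equation at impending slip: T_tight/T_slack = e^{μβ}.
β = 538.4° = 9.397 rad; e^{μβ} = e^{0.46×9.397} = 75.38.
T_slack = T_tight / e^{μβ} = 245000 / 75.38 = 3250 N.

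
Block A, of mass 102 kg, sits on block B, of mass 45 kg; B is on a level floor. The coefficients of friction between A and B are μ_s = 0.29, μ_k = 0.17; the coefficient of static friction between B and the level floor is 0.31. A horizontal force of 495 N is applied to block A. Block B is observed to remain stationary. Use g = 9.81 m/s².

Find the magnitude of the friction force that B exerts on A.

Normal force at the A–B interface: N₁ = m_A g = 1001 N.
Maximum static friction on A from B: μ_s N₁ = 0.29×1001 = 290.2 N.
P = 495 N exceeds that limit, so A slips over B and the interface friction becomes kinetic: f₁ = μ_k N₁ = 0.17×1001 = 170 N.
By Newton's third law B feels 170 N forward from A. With B stationary, the floor's static friction on B balances it: f₂ = 170 N (well within μ_s(m_A+m_B)g = 447 N).

f ≈ 170 N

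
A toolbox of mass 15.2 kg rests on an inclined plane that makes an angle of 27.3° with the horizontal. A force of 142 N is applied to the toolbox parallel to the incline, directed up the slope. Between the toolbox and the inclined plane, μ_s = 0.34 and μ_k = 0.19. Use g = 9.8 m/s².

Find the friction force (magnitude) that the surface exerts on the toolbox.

f ≈ 25.2 N (down the incline)

The normal reaction is N = m g cos θ = 132.4 N.
For equilibrium along the incline the friction force must supply f = m g sin θ − P = 68.32 − 142 = -73.68 N (positive meaning up-slope).
The static-friction ceiling is μ_s N = 0.34 × 132.4 = 45.01 N.
Since |-73.68| > 45.01 N, static friction cannot hold it; the toolbox slides up the incline and kinetic friction applies: f = μ_k N = 0.19 × 132.4 = 25.2 N.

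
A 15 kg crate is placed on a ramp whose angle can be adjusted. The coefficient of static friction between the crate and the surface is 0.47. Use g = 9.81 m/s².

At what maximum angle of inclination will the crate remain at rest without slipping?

At the slip threshold, m g sin θ = μ_s · m g cos θ, so tan θ = μ_s.
θ_max = arctan(0.47) = 25.2°.

θ_max ≈ 25.2°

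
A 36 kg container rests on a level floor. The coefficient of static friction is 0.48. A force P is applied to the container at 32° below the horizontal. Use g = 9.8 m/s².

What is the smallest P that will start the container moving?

P ≈ 285 N

N = m g + P sin α (the push presses the container into the level floor).
At impending slip, P cos α = μ_s N = μ_s (m g + P sin α).
Solving: P (cos α − μ_s sin α) = μ_s m g → P = 0.48×353/(cos 32° − 0.48 sin 32°) = 169/0.5937 = 285 N.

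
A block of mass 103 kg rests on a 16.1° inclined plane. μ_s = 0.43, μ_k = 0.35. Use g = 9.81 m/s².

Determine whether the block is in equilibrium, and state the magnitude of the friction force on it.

f ≈ 280 N

N = m g cos θ = 971 N.
Down-slope weight component: m g sin θ = 280 N.
μ_s N = 417 N.
280 ≤ 417 N, so it stays put; friction = 280 N.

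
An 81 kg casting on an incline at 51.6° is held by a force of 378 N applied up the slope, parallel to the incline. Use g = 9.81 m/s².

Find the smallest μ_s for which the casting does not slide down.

μ_s,min ≈ 0.496

N = m g cos θ = 493.6 N.
Friction must make up the shortfall along the incline: f = m g sin θ − P = 622.7 − 378 = 244.7 N.
At the threshold f = μ_s N, so μ_s,min = 244.7/493.6 = 0.496.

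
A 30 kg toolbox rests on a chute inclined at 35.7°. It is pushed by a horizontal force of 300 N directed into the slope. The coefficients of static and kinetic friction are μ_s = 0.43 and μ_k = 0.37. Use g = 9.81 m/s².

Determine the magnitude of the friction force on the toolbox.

f ≈ 71.9 N (down the incline)

The horizontal push has a component P sin θ into the surface, so N = m g cos θ + P sin θ = 239 + 175.1 = 414.1 N.
Along the incline, the net driving force (taking up-slope positive) is P cos θ − m g sin θ = 243.6 − 171.7 = 71.89 N, so equilibrium requires friction f = -71.89 N (down-slope).
Maximum static friction: μ_s N = 0.43 × 414.1 = 178 N.
Since 71.89 N is within the 178 N limit, the toolbox stays put and friction is exactly 71.9 N.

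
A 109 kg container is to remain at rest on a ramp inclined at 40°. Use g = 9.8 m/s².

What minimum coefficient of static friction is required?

At the slip threshold m g sin θ = μ_s m g cos θ, so μ_s,min = tan θ.
μ_s,min = tan 40° = 0.839.

μ_s,min ≈ 0.839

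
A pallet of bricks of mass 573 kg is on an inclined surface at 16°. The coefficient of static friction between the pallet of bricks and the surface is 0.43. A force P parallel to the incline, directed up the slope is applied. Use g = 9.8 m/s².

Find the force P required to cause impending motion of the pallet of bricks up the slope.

P ≈ 3870 N

At impending motion up the slope, friction acts down-slope at its limit: f = μ_s N.
P is parallel to the surface, so N = m g cos θ = 5400 N.
Along the incline: P = m g sin θ + μ_s N = 1550 + 0.43×5400 = 3870 N.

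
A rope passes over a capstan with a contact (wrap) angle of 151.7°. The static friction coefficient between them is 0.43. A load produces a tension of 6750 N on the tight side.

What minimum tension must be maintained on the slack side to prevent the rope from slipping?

Capstan equation at impending slip: T_tight/T_slack = e^{μβ}.
β = 151.7° = 2.648 rad; e^{μβ} = e^{0.43×2.648} = 3.122.
T_slack = T_tight / e^{μβ} = 6750 / 3.122 = 2160 N.

T_min ≈ 2160 N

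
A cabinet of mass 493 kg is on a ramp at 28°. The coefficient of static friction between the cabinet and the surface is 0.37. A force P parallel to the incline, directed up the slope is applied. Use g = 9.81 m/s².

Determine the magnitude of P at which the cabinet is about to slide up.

P ≈ 3850 N

At impending motion up the slope, friction acts down-slope at its limit: f = μ_s N.
P is parallel to the surface, so N = m g cos θ = 4270 N.
Along the incline: P = m g sin θ + μ_s N = 2270 + 0.37×4270 = 3850 N.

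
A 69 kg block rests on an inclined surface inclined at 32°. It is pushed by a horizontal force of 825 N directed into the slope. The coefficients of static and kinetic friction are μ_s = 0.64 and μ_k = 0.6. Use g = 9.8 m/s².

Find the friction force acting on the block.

f ≈ 341 N (down the incline)

Normal direction: N = m g cos θ + P sin θ = 1011 N.
Along the incline, the net driving force (taking up-slope positive) is P cos θ − m g sin θ = 699.6 − 358.3 = 341.3 N, so equilibrium requires friction f = -341.3 N (down-slope).
The limit of static friction is μ_s N = 646.8 N.
Since 341.3 N is within the 646.8 N limit, the block stays put and friction is exactly 341 N.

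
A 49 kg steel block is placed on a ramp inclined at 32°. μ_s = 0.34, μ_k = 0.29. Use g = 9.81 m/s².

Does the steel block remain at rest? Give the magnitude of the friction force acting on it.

f ≈ 118 N

N = m g cos θ = 408 N.
Down-slope weight component: m g sin θ = 255 N.
μ_s N = 139 N.
255 > 139 N, so it slides; kinetic friction f = μ_k N = 0.29×408 = 118 N.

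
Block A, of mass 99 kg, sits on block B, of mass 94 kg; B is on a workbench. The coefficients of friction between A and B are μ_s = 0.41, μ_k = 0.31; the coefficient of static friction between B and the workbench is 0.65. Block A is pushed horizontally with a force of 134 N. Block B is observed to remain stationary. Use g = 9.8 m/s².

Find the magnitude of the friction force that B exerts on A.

f ≈ 134 N

The normal force B exerts on A is simply A's weight, N₁ = 970.2 N.
So the A–B interface can sustain at most μ_s N₁ = 397.8 N of static friction.
P = 134 N is within that limit, so A and B move together (both at rest); the A–B friction is simply f₁ = P = 134 N.
By Newton's third law B feels 134 N forward from A. With B stationary, the floor's static friction on B balances it: f₂ = 134 N (well within μ_s(m_A+m_B)g = 1229 N).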